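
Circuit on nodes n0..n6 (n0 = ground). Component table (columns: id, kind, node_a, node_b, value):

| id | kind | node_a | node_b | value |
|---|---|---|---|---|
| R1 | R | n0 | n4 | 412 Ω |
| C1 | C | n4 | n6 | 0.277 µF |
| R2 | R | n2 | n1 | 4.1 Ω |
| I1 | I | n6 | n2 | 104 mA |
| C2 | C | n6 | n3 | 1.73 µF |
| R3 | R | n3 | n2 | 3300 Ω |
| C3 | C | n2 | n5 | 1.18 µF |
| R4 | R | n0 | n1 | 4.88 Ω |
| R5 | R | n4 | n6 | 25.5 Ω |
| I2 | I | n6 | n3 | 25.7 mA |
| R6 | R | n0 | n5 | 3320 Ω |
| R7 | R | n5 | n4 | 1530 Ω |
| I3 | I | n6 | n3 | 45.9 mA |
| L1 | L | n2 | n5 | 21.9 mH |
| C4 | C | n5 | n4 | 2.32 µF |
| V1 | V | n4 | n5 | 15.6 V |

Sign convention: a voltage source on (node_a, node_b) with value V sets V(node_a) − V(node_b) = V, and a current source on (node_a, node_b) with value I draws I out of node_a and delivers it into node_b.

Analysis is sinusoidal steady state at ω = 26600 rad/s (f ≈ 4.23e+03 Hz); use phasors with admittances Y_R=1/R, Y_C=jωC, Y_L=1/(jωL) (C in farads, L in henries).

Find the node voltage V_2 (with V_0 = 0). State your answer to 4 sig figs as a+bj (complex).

-0.3206-0.1156j V

Apply KCL at each of the 6 non-ground nodes and solve the resulting linear system.
Node n1: branches {R2, R4} → V_1 = -0.1742-0.06284j
Node n2: branches {R2, I1, R3, C3, L1} → V_2 = -0.3206-0.1156j
Node n3: branches {C2, R3, I2, I3} → V_3 = 12.12+3.716j
Node n4: branches {R1, C1, R5, R7, C4, V1} → V_4 = 14.81+4.720j
Node n5: branches {C3, R6, R7, L1, C4, V1} → V_5 = -0.7937+4.720j
Node n6: branches {C1, I1, C2, R5, I2, I3} → V_6 = 12.15+5.190j
Source currents: i(V1)=-0.1539-0.9753j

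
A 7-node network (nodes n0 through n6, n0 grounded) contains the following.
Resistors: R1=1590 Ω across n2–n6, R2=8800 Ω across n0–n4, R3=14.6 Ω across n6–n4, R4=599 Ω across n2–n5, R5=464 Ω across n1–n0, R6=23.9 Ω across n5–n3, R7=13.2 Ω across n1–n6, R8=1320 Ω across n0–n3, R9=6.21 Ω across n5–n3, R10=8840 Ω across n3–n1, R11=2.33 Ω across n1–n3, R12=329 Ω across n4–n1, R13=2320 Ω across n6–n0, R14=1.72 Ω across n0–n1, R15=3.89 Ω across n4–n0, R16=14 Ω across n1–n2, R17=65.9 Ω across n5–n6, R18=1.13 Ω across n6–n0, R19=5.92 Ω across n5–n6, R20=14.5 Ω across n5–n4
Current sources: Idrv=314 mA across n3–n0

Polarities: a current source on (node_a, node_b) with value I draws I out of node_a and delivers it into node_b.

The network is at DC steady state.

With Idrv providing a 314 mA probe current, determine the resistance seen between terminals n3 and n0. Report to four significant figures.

R_eq = 2.790 Ω

Element admittances at DC:
  Y(R1) = 0.0006289 S between n2,n6
  Y(R2) = 0.0001136 S between n0,n4
  Y(R3) = 0.06849 S between n6,n4
  Y(R4) = 0.001669 S between n2,n5
  Y(R5) = 0.002155 S between n1,n0
  Y(R6) = 0.04184 S between n5,n3
  Y(R7) = 0.07576 S between n1,n6
  Y(R8) = 0.0007576 S between n0,n3
  Y(R9) = 0.1610 S between n5,n3
  Y(R10) = 0.0001131 S between n3,n1
  Y(R11) = 0.4292 S between n1,n3
  Y(R12) = 0.003040 S between n4,n1
  Y(R13) = 0.0004310 S between n6,n0
  Y(R14) = 0.5814 S between n0,n1
  Y(R15) = 0.2571 S between n4,n0
  Y(R16) = 0.07143 S between n1,n2
  Y(R17) = 0.01517 S between n5,n6
  Y(R18) = 0.8850 S between n6,n0
  Y(R19) = 0.1689 S between n5,n6
  Y(R20) = 0.06897 S between n5,n4
  Idrv: injects 0.314 A into n0 (from n3)
Assemble and solve the 6×6 MNA system:
  V(n1)=-0.3514  V(n2)=-0.3512  V(n3)=-0.8762  V(n4)=-0.09565  V(n5)=-0.4422  V(n6)=-0.09453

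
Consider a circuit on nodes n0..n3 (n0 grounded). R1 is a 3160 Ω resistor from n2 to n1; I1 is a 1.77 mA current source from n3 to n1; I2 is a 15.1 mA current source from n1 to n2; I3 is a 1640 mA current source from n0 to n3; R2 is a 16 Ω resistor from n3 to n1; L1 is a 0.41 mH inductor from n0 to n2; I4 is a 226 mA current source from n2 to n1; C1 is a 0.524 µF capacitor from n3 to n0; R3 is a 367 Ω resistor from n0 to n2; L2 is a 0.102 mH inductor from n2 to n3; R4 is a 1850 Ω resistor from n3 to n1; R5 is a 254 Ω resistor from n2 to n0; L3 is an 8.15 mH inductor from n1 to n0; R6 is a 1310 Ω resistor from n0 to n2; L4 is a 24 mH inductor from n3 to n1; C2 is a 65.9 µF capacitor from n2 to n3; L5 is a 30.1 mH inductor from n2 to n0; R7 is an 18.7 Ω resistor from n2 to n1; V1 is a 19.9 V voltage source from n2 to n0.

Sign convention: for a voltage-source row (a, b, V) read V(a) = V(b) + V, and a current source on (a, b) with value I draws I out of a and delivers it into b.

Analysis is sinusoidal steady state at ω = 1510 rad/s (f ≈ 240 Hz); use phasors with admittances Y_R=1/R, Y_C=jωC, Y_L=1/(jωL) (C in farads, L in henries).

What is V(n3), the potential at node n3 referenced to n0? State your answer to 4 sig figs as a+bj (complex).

Element admittances at ω=1510 rad/s:
  Y(R1) = 0.0003165+0.000j S between n2,n1
  I1: injects 0.00177 A into n1 (from n3)
  I2: injects 0.0151 A into n2 (from n1)
  I3: injects 1.64 A into n3 (from n0)
  Y(R2) = 0.06250+0.000j S between n3,n1
  Y(L1) = 0.000-1.615j S between n0,n2
  I4: injects 0.226 A into n1 (from n2)
  Y(C1) = 0.000+0.0007912j S between n3,n0
  Y(R3) = 0.002725+0.000j S between n0,n2
  Y(L2) = 0.000-6.493j S between n2,n3
  Y(R4) = 0.0005405+0.000j S between n3,n1
  Y(R5) = 0.003937+0.000j S between n2,n0
  Y(L3) = 0.000-0.08126j S between n1,n0
  Y(R6) = 0.0007634+0.000j S between n0,n2
  Y(L4) = 0.000-0.02759j S between n3,n1
  Y(C2) = 0.000+0.09951j S between n2,n3
  Y(L5) = 0.000-0.02200j S between n2,n0
  Y(R7) = 0.05348+0.000j S between n2,n1
  V1: constraint V(n2)−V(n0) = 19.9
Assemble and solve the 4×4 MNA system:
  V(n1)=13.90+8.397j  V(n2)=19.90+0.000j  V(n3)=19.80+0.2333j
  i(V1)=0.8101+33.69j

19.80+0.2333j V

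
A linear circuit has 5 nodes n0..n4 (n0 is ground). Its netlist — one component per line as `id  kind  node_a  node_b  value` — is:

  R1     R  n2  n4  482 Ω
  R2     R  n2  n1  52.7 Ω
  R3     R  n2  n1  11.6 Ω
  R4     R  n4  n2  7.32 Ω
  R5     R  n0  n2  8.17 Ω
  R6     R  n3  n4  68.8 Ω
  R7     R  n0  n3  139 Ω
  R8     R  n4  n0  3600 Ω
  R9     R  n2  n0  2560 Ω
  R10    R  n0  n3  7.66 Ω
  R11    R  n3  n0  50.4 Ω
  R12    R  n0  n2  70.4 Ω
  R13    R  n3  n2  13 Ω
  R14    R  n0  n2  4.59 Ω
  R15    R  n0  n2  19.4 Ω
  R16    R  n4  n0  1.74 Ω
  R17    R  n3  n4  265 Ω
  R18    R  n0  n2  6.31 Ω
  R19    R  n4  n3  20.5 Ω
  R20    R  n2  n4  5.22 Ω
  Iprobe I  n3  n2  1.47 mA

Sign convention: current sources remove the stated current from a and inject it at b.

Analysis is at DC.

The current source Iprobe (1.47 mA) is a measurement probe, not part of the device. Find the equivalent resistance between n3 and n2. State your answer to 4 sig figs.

R_eq = 3.901 Ω

MNA unknowns: 4 node voltages V₁..V_4
R1: Y=0.002075 on G[2,4]
R2: Y=0.01898 on G[2,1]
R3: Y=0.08621 on G[2,1]
R4: Y=0.1366 on G[4,2]
R5: Y=0.1224 on G[0,2]
R6: Y=0.01453 on G[3,4]
R7: Y=0.007194 on G[0,3]
R8: Y=0.0002778 on G[4,0]
R9: Y=0.0003906 on G[2,0]
R10: Y=0.1305 on G[0,3]
R11: Y=0.01984 on G[3,0]
R12: Y=0.01420 on G[0,2]
R13: Y=0.07692 on G[3,2]
R14: Y=0.2179 on G[0,2]
R15: Y=0.05155 on G[0,2]
R16: Y=0.5747 on G[4,0]
R17: Y=0.003774 on G[3,4]
R18: Y=0.1585 on G[0,2]
R19: Y=0.04878 on G[4,3]
R20: Y=0.1916 on G[2,4]
Iprobe: z[3]−=0.00147, z[2]+=0.00147
solve → V1=0.001182, V2=0.001182, V3=-0.004553, V4=8.714e-05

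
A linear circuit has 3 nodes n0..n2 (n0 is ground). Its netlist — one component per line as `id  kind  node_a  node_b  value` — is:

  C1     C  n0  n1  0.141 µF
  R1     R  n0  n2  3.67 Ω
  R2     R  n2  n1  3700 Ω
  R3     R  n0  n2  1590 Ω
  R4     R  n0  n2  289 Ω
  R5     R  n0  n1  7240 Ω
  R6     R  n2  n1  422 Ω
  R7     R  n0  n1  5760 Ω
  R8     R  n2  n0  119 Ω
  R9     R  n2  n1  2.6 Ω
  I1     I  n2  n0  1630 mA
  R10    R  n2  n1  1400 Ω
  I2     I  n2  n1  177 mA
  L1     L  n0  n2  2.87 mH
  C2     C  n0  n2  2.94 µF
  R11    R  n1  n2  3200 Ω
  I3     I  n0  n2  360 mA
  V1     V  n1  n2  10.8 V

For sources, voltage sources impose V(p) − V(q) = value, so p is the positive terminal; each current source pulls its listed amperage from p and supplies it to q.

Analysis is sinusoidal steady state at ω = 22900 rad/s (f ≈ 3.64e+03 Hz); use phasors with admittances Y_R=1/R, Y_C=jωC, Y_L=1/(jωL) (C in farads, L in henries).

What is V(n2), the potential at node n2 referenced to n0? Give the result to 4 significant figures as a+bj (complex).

-4.324+0.7166j V

MNA unknowns: 2 node voltages V₁..V_2 plus 1 source current (V1)
C1: Y=0.000+0.003229j on G[0,1]
R1: Y=0.2725+0.000j on G[0,2]
R2: Y=0.0002703+0.000j on G[2,1]
R3: Y=0.0006289+0.000j on G[0,2]
R4: Y=0.003460+0.000j on G[0,2]
R5: Y=0.0001381+0.000j on G[0,1]
R6: Y=0.002370+0.000j on G[2,1]
R7: Y=0.0001736+0.000j on G[0,1]
R8: Y=0.008403+0.000j on G[2,0]
R9: Y=0.3846+0.000j on G[2,1]
I1: z[2]−=1.63, z[0]+=1.63
R10: Y=0.0007143+0.000j on G[2,1]
I2: z[2]−=0.177, z[1]+=0.177
L1: Y=0.000-0.01522j on G[0,2]
C2: Y=0.000+0.06733j on G[0,2]
R11: Y=0.0003125+0.000j on G[1,2]
I3: z[0]−=0.36, z[2]+=0.36
V1: row V1−V2=10.8, i_V1 at 1,2
solve → V1=6.476+0.7166j, V2=-4.324+0.7166j
aux → i_V1=-4.016-0.02113j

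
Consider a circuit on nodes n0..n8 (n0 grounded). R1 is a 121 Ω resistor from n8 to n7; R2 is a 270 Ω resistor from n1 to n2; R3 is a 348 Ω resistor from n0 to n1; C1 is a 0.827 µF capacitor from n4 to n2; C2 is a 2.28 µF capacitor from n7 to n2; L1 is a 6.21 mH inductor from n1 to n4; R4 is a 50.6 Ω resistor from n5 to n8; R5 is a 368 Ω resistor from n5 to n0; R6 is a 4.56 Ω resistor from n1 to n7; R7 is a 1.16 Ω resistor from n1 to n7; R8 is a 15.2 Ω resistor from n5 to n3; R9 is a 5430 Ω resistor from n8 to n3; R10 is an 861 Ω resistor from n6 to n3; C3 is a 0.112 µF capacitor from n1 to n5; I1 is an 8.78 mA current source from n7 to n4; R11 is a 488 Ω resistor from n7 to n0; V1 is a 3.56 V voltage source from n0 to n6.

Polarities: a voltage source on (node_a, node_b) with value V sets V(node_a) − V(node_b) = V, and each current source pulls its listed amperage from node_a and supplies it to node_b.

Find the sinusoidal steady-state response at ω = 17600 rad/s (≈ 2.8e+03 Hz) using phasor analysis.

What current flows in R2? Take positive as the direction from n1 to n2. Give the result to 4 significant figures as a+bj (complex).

Apply KCL at each of the 8 non-ground nodes and solve the resulting linear system.
Node n1: branches {R2, R3, L1, R6, R7, C3} → V_1 = -0.3712-0.03410j
Node n2: branches {R2, C1, C2} → V_2 = 0.06994-1.415j
Node n3: branches {R8, R9, R10} → V_3 = -0.6531+0.03484j
Node n4: branches {C1, L1, I1} → V_4 = 0.8167-5.378j
Node n5: branches {R4, R5, R8, C3} → V_5 = -0.6022+0.03549j
Node n6: branches {R10, V1} → V_6 = -3.560+0.000j
Node n7: branches {R1, C2, R6, R7, I1, R11} → V_7 = -0.3284-0.01899j
Node n8: branches {R1, R4, R9} → V_8 = -0.5223+0.01953j
Source currents: i(V1)=-0.003376-4.046e-05j

-0.001634+0.005116j A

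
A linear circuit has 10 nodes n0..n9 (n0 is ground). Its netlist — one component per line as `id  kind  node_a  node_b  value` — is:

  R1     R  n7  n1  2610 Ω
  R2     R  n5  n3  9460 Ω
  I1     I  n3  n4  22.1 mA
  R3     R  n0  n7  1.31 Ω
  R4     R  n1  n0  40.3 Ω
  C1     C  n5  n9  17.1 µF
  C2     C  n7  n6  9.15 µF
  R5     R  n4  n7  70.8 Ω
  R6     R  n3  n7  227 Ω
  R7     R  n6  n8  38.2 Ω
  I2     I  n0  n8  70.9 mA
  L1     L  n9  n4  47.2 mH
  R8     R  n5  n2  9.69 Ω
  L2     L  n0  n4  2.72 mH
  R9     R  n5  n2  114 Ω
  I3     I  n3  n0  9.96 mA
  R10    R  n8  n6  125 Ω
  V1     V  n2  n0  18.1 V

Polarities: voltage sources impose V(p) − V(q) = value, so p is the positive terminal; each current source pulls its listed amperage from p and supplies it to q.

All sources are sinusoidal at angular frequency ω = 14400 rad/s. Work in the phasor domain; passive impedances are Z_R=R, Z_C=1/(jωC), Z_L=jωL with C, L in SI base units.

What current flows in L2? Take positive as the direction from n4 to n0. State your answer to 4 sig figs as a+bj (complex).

0.007067-0.02892j A

MNA unknowns: 9 node voltages V₁..V_9 plus 1 source current (V1)
R1: Y=0.0003831+0.000j on G[7,1]
R2: Y=0.0001057+0.000j on G[5,3]
I1: z[3]−=0.0221, z[4]+=0.0221
R3: Y=0.7634+0.000j on G[0,7]
R4: Y=0.02481+0.000j on G[1,0]
C1: Y=0.000+0.2462j on G[5,9]
C2: Y=0.000+0.1318j on G[7,6]
R5: Y=0.01412+0.000j on G[4,7]
R6: Y=0.004405+0.000j on G[3,7]
R7: Y=0.02618+0.000j on G[6,8]
I2: z[0]−=0.0709, z[8]+=0.0709
L1: Y=0.000-0.001471j on G[9,4]
R8: Y=0.1032+0.000j on G[5,2]
L2: Y=0.000-0.02553j on G[0,4]
R9: Y=0.008772+0.000j on G[5,2]
I3: z[3]−=0.00996, z[0]+=0.00996
R10: Y=0.008000+0.000j on G[8,6]
V1: row V2−V0=18.1, i_V1 at 2,0
solve → V1=0.001123+7.686e-05j, V2=18.10+0.000j, V3=-6.611+0.01018j, V4=1.133+0.2768j, V5=18.08+0.2238j, V6=0.07385-0.5330j, V7=0.07385+0.005055j, V8=2.148-0.5330j, V9=18.18+0.2235j
aux → i_V1=-0.002531+0.02506j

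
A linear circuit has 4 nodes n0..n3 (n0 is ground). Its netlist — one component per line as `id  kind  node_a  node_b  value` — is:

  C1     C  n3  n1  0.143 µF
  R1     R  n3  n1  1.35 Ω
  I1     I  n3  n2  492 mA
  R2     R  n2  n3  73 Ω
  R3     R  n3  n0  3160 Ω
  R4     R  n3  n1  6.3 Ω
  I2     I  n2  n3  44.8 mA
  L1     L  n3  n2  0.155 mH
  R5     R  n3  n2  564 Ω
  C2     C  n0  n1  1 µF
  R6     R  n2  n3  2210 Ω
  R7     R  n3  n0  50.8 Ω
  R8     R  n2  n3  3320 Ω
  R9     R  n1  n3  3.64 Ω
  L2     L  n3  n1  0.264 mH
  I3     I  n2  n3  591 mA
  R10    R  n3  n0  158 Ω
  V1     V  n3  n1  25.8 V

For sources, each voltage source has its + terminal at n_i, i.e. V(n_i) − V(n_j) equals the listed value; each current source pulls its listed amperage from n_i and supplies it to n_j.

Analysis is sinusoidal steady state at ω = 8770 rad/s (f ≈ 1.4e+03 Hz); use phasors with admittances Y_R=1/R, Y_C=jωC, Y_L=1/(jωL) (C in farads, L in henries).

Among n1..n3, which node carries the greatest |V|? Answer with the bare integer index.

1

Element admittances at ω=8770 rad/s:
  Y(C1) = 0.000+0.001254j S between n3,n1
  Y(R1) = 0.7407+0.000j S between n3,n1
  I1: injects 0.492 A into n2 (from n3)
  Y(R2) = 0.01370+0.000j S between n2,n3
  Y(R3) = 0.0003165+0.000j S between n3,n0
  Y(R4) = 0.1587+0.000j S between n3,n1
  I2: injects 0.0448 A into n3 (from n2)
  Y(L1) = 0.000-0.7356j S between n3,n2
  Y(R5) = 0.001773+0.000j S between n3,n2
  Y(C2) = 0.000+0.008770j S between n0,n1
  Y(R6) = 0.0004525+0.000j S between n2,n3
  Y(R7) = 0.01969+0.000j S between n3,n0
  Y(R8) = 0.0003012+0.000j S between n2,n3
  Y(R9) = 0.2747+0.000j S between n1,n3
  Y(L2) = 0.000-0.4319j S between n3,n1
  I3: injects 0.591 A into n3 (from n2)
  Y(R10) = 0.006329+0.000j S between n3,n0
  V1: constraint V(n3)−V(n1) = 25.8
Assemble and solve the 4×4 MNA system:
  V(n1)=-23.22+7.735j  V(n2)=2.572+7.540j  V(n3)=2.576+7.735j
  i(V1)=-30.36+10.91j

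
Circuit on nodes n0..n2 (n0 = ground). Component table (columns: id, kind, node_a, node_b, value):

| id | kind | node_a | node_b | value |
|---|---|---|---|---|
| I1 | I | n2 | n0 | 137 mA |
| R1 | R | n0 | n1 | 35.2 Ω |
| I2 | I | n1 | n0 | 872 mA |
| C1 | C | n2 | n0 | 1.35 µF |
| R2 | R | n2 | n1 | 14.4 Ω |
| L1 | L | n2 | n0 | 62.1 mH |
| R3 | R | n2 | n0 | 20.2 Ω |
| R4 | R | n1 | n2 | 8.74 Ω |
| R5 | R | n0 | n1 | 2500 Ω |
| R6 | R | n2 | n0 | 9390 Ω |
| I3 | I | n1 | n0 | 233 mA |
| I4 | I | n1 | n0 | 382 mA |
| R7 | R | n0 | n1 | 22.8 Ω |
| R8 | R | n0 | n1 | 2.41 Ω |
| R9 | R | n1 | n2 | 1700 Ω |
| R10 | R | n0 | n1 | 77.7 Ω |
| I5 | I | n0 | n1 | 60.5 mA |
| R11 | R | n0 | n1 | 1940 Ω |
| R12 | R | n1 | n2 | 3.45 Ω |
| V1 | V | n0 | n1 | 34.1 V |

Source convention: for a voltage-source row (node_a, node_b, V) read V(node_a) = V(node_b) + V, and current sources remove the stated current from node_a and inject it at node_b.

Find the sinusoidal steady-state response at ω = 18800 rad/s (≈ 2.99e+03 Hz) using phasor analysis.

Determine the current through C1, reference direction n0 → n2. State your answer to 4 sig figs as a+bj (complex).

MNA unknowns: 2 node voltages V₁..V_2 plus 1 source current (V1)
I1: z[2]−=0.137, z[0]+=0.137
R1: Y=0.02841+0.000j on G[0,1]
I2: z[1]−=0.872, z[0]+=0.872
C1: Y=0.000+0.02538j on G[2,0]
R2: Y=0.06944+0.000j on G[2,1]
L1: Y=0.000-0.0008565j on G[2,0]
R3: Y=0.04950+0.000j on G[2,0]
R4: Y=0.1144+0.000j on G[1,2]
R5: Y=0.0004000+0.000j on G[0,1]
R6: Y=0.0001065+0.000j on G[2,0]
I3: z[1]−=0.233, z[0]+=0.233
I4: z[1]−=0.382, z[0]+=0.382
R7: Y=0.04386+0.000j on G[0,1]
R8: Y=0.4149+0.000j on G[0,1]
R9: Y=0.0005882+0.000j on G[1,2]
R10: Y=0.01287+0.000j on G[0,1]
I5: z[0]−=0.0605, z[1]+=0.0605
R11: Y=0.0005155+0.000j on G[0,1]
R12: Y=0.2899+0.000j on G[1,2]
V1: row V0−V1=34.1, i_V1 at 0,1
solve → V1=-34.10+0.000j, V2=-31.06+1.454j
aux → i_V1=-17.10-0.6897j

0.03690+0.7884j A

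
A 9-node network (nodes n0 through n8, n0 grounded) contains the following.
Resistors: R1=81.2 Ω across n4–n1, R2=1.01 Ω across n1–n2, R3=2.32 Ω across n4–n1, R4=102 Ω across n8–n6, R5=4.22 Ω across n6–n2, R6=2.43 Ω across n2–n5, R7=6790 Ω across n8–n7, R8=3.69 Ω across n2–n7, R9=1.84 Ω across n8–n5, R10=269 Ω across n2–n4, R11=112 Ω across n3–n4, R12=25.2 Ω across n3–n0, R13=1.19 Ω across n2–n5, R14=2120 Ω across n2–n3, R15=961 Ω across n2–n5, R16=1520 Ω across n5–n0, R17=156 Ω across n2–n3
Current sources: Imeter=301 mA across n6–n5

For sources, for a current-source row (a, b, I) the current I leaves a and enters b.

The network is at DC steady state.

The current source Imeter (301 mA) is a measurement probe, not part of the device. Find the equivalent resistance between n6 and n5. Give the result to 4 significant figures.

MNA unknowns: 8 node voltages V₁..V_8
R1: Y=0.01232 on G[4,1]
R2: Y=0.9901 on G[1,2]
R3: Y=0.4310 on G[4,1]
R4: Y=0.009804 on G[8,6]
R5: Y=0.2370 on G[6,2]
R6: Y=0.4115 on G[2,5]
R7: Y=0.0001473 on G[8,7]
R8: Y=0.2710 on G[2,7]
R9: Y=0.5435 on G[8,5]
R10: Y=0.003717 on G[2,4]
R11: Y=0.008929 on G[3,4]
R12: Y=0.03968 on G[3,0]
R13: Y=0.8403 on G[2,5]
R14: Y=0.0004717 on G[2,3]
R15: Y=0.001041 on G[2,5]
R16: Y=0.0006579 on G[5,0]
R17: Y=0.006410 on G[2,3]
Imeter: z[6]−=0.301, z[5]+=0.301
solve → V1=-0.01265, V2=-0.01273, V3=-0.003586, V4=-0.01248, V5=0.2163, V6=-1.224, V7=-0.01262, V8=0.1907

R_eq = 4.786 Ω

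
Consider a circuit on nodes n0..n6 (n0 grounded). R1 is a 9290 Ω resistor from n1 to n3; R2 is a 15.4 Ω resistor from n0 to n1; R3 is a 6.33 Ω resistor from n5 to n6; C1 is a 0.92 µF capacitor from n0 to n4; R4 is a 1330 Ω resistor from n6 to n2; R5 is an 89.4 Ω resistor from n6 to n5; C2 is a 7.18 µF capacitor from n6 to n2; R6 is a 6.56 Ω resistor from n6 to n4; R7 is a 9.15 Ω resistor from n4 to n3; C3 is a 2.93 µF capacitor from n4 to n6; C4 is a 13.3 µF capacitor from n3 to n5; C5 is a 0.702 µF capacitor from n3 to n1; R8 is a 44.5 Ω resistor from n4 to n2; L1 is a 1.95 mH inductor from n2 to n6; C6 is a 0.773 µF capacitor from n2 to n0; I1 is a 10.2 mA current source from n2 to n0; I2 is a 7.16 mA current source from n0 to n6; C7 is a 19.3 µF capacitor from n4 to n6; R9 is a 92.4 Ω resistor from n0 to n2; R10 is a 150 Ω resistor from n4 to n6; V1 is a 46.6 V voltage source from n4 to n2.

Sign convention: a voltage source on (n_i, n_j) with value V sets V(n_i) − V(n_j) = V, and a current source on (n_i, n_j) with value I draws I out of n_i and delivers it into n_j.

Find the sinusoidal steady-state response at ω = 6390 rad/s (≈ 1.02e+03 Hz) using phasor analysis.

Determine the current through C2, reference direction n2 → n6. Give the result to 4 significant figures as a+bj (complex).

0.2394-2.300j A

MNA unknowns: 6 node voltages V₁..V_6 plus 1 source current (V1)
R1: Y=0.0001076+0.000j on G[1,3]
R2: Y=0.06494+0.000j on G[0,1]
R3: Y=0.1580+0.000j on G[5,6]
C1: Y=0.000+0.005879j on G[0,4]
R4: Y=0.0007519+0.000j on G[6,2]
R5: Y=0.01119+0.000j on G[6,5]
C2: Y=0.000+0.04588j on G[6,2]
R6: Y=0.1524+0.000j on G[6,4]
R7: Y=0.1093+0.000j on G[4,3]
C3: Y=0.000+0.01872j on G[4,6]
C4: Y=0.000+0.08499j on G[3,5]
C5: Y=0.000+0.004486j on G[3,1]
R8: Y=0.02247+0.000j on G[4,2]
L1: Y=0.000-0.08025j on G[2,6]
C6: Y=0.000+0.004939j on G[2,0]
I1: z[2]−=0.0102, z[0]+=0.0102
I2: z[0]−=0.00716, z[6]+=0.00716
C7: Y=0.000+0.1233j on G[4,6]
R9: Y=0.01082+0.000j on G[0,2]
R10: Y=0.006667+0.000j on G[4,6]
V1: row V4−V2=46.6, i_V1 at 4,2
solve → V1=0.9785+1.643j, V2=-20.66-14.52j, V3=25.08-11.94j, V4=25.94-14.52j, V5=29.64-11.59j, V6=29.47-9.297j
aux → i_V1=-1.406+1.460j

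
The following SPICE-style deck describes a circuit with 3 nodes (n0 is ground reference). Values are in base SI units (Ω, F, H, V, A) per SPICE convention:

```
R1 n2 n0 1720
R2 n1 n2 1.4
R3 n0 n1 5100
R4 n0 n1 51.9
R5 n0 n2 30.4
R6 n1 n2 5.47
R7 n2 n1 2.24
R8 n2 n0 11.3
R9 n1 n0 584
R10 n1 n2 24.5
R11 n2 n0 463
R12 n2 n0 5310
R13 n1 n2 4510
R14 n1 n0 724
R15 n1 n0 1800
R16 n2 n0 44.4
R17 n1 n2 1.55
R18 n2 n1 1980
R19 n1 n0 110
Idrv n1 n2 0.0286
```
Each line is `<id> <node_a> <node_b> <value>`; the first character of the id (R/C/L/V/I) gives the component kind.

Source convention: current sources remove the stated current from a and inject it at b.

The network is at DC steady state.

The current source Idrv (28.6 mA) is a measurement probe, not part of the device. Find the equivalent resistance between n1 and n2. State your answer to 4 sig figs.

R_eq = 0.4862 Ω

MNA unknowns: 2 node voltages V₁..V_2
R1: Y=0.0005814 on G[2,0]
R2: Y=0.7143 on G[1,2]
R3: Y=0.0001961 on G[0,1]
R4: Y=0.01927 on G[0,1]
R5: Y=0.03289 on G[0,2]
R6: Y=0.1828 on G[1,2]
R7: Y=0.4464 on G[2,1]
R8: Y=0.08850 on G[2,0]
R9: Y=0.001712 on G[1,0]
R10: Y=0.04082 on G[1,2]
R11: Y=0.002160 on G[2,0]
R12: Y=0.0001883 on G[2,0]
R13: Y=0.0002217 on G[1,2]
R14: Y=0.001381 on G[1,0]
R15: Y=0.0005556 on G[1,0]
R16: Y=0.02252 on G[2,0]
R17: Y=0.6452 on G[1,2]
R18: Y=0.0005051 on G[2,1]
R19: Y=0.009091 on G[1,0]
Idrv: z[1]−=0.0286, z[2]+=0.0286
solve → V1=-0.01140, V2=0.002501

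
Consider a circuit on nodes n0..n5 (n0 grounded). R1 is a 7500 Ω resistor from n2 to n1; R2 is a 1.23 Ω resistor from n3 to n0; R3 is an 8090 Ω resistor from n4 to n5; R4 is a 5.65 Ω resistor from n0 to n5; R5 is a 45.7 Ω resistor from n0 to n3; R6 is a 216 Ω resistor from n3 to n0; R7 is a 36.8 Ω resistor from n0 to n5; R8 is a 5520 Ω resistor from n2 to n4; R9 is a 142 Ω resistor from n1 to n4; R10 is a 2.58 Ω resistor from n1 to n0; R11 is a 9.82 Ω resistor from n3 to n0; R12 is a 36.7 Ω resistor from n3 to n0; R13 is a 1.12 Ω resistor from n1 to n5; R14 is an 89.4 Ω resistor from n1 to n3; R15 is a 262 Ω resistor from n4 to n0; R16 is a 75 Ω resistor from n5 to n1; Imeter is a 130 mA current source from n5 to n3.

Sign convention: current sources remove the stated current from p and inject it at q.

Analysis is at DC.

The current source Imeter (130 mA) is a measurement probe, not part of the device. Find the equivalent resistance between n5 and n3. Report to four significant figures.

Apply KCL at each of the 5 non-ground nodes and solve the resulting linear system.
Node n1: branches {R1, R9, R10, R13, R14, R16} → V_1 = -0.1842
Node n2: branches {R1, R8} → V_2 = -0.1482
Node n3: branches {R2, R5, R6, R11, R12, R14, Imeter} → V_3 = 0.1306
Node n4: branches {R3, R8, R9, R15} → V_4 = -0.1216
Node n5: branches {R3, R4, R7, R13, R16, Imeter} → V_5 = -0.2674

R_eq = 3.062 Ω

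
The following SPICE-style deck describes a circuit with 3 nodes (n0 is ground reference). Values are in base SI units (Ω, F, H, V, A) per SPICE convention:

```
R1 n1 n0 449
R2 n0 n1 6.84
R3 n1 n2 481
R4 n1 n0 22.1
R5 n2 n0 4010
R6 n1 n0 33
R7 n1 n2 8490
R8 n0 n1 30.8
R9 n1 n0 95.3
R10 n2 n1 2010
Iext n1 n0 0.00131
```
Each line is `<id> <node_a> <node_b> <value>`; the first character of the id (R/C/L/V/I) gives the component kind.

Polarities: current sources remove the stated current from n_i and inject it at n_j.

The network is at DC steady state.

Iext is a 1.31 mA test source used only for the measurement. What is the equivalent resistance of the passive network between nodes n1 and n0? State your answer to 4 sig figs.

R_eq = 3.743 Ω

Element admittances at DC:
  Y(R1) = 0.002227 S between n1,n0
  Y(R2) = 0.1462 S between n0,n1
  Y(R3) = 0.002079 S between n1,n2
  Y(R4) = 0.04525 S between n1,n0
  Y(R5) = 0.0002494 S between n2,n0
  Y(R6) = 0.03030 S between n1,n0
  Y(R7) = 0.0001178 S between n1,n2
  Y(R8) = 0.03247 S between n0,n1
  Y(R9) = 0.01049 S between n1,n0
  Y(R10) = 0.0004975 S between n2,n1
  Iext: injects 0.00131 A into n0 (from n1)
Assemble and solve the 2×2 MNA system:
  V(n1)=-0.004903  V(n2)=-0.004488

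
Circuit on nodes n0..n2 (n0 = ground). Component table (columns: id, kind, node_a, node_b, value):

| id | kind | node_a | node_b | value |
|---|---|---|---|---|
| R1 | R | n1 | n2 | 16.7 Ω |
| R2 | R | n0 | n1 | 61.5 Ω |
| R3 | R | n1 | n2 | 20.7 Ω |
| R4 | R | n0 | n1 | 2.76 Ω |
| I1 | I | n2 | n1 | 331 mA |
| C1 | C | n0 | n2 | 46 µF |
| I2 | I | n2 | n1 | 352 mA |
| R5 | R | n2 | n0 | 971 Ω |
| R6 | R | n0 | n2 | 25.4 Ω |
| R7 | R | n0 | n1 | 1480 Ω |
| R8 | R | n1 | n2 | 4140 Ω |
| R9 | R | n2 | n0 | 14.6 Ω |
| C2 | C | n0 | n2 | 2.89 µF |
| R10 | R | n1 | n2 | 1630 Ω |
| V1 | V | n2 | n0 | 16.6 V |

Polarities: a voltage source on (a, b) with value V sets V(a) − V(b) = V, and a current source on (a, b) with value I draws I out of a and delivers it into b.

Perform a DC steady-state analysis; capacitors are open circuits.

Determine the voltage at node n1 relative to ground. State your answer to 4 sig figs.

Element admittances at DC:
  Y(R1) = 0.05988 S between n1,n2
  Y(R2) = 0.01626 S between n0,n1
  Y(R3) = 0.04831 S between n1,n2
  Y(R4) = 0.3623 S between n0,n1
  I1: injects 0.331 A into n1 (from n2)
  Y(C1) = 0.000 S between n0,n2
  I2: injects 0.352 A into n1 (from n2)
  Y(R5) = 0.001030 S between n2,n0
  Y(R6) = 0.03937 S between n0,n2
  Y(R7) = 0.0006757 S between n0,n1
  Y(R8) = 0.0002415 S between n1,n2
  Y(R9) = 0.06849 S between n2,n0
  Y(C2) = 0.000 S between n0,n2
  Y(R10) = 0.0006135 S between n1,n2
  V1: constraint V(n2)−V(n0) = 16.6
Assemble and solve the 3×3 MNA system:
  V(n1)=5.106  V(n2)=16.60
  i(V1)=-3.744

5.106 V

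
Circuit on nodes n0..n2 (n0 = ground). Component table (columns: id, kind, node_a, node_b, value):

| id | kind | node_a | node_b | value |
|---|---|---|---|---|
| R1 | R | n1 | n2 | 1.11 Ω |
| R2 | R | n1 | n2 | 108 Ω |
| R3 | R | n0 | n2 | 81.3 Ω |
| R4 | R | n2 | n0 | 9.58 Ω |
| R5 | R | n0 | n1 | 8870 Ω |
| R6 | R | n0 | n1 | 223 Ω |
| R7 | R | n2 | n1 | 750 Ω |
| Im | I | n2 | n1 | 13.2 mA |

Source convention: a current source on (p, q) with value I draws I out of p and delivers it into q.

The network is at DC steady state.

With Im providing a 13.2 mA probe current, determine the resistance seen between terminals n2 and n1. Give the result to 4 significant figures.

Element admittances at DC:
  Y(R1) = 0.9009 S between n1,n2
  Y(R2) = 0.009259 S between n1,n2
  Y(R3) = 0.01230 S between n0,n2
  Y(R4) = 0.1044 S between n2,n0
  Y(R5) = 0.0001127 S between n0,n1
  Y(R6) = 0.004484 S between n0,n1
  Y(R7) = 0.001333 S between n2,n1
  Im: injects 0.0132 A into n1 (from n2)
Assemble and solve the 2×2 MNA system:
  V(n1)=0.01387  V(n2)=-0.0005463

R_eq = 1.092 Ω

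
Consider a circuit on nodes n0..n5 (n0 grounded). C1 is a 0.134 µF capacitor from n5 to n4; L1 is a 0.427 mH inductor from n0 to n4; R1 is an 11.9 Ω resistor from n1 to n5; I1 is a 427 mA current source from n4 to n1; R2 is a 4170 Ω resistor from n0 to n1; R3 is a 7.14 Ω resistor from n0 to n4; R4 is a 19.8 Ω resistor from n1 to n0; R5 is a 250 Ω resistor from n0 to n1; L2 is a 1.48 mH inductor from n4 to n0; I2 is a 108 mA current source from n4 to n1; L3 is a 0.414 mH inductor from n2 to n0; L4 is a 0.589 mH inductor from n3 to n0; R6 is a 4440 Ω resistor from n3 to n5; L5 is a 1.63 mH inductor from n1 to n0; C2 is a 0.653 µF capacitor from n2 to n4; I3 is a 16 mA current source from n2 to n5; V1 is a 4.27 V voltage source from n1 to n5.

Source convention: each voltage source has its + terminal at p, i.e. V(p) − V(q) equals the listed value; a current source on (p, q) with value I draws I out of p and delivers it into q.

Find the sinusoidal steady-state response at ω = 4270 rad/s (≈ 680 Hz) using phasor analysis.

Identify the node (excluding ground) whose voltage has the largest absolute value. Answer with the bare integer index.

5

Element admittances at ω=4270 rad/s:
  Y(C1) = 0.000+0.0005722j S between n5,n4
  Y(L1) = 0.000-0.5485j S between n0,n4
  Y(R1) = 0.08403+0.000j S between n1,n5
  I1: injects 0.427 A into n1 (from n4)
  Y(R2) = 0.0002398+0.000j S between n0,n1
  Y(R3) = 0.1401+0.000j S between n0,n4
  Y(R4) = 0.05051+0.000j S between n1,n0
  Y(R5) = 0.004000+0.000j S between n0,n1
  Y(L2) = 0.000-0.1582j S between n4,n0
  I2: injects 0.108 A into n1 (from n4)
  Y(L3) = 0.000-0.5657j S between n2,n0
  Y(L4) = 0.000-0.3976j S between n3,n0
  Y(R6) = 0.0002252+0.000j S between n3,n5
  Y(L5) = 0.000-0.1437j S between n1,n0
  Y(C2) = 0.000+0.002788j S between n2,n4
  I3: injects 0.016 A into n5 (from n2)
  V1: constraint V(n1)−V(n5) = 4.27
Assemble and solve the 6×6 MNA system:
  V(n1)=1.278+3.369j  V(n2)=0.0007126-0.02479j  V(n3)=-0.001909-0.001694j  V(n4)=-0.1439-0.7347j  V(n5)=-2.992+3.369j
  i(V1)=-0.3778-0.0008706j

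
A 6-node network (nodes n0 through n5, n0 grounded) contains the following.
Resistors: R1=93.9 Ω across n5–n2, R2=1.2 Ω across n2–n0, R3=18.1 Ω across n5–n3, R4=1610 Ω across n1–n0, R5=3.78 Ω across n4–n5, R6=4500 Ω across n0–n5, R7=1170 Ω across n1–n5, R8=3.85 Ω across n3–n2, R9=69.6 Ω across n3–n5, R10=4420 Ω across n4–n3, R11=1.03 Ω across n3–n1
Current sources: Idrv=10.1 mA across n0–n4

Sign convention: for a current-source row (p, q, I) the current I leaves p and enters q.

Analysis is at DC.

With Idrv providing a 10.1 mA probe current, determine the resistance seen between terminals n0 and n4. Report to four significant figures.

Apply KCL at each of the 5 non-ground nodes and solve the resulting linear system.
Node n1: branches {R4, R7, R11} → V_1 = 0.04453
Node n2: branches {R1, R2, R8} → V_2 = 0.01204
Node n3: branches {R3, R8, R9, R10, R11} → V_3 = 0.04446
Node n4: branches {R5, R10, Idrv} → V_4 = 0.2019
Node n5: branches {R1, R3, R5, R6, R7, R9} → V_5 = 0.1638

R_eq = 19.99 Ω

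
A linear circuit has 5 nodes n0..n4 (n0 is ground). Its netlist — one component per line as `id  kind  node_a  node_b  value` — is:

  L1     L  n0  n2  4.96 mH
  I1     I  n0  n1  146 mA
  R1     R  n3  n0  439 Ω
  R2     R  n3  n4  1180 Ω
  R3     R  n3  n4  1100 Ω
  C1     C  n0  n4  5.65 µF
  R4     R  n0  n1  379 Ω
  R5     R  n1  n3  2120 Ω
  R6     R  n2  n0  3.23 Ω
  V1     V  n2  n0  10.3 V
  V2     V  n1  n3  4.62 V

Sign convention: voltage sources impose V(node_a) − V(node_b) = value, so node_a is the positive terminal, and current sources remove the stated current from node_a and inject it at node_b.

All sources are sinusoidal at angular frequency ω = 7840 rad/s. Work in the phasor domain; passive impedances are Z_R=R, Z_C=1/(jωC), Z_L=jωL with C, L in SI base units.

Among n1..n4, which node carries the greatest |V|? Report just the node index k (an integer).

Element admittances at ω=7840 rad/s:
  Y(L1) = 0.000-0.02572j S between n0,n2
  I1: injects 0.146 A into n1 (from n0)
  Y(R1) = 0.002278+0.000j S between n3,n0
  Y(R2) = 0.0008475+0.000j S between n3,n4
  Y(R3) = 0.0009091+0.000j S between n3,n4
  Y(C1) = 0.000+0.04430j S between n0,n4
  Y(R4) = 0.002639+0.000j S between n0,n1
  Y(R5) = 0.0004717+0.000j S between n1,n3
  Y(R6) = 0.3096+0.000j S between n2,n0
  V1: constraint V(n2)−V(n0) = 10.3
  V2: constraint V(n1)−V(n3) = 4.62
Assemble and solve the 6×6 MNA system:
  V(n1)=24.68-0.2091j  V(n2)=10.30+0.000j  V(n3)=20.06-0.2091j  V(n4)=0.02321-0.7945j
  i(V1)=-3.189+0.2649j  i(V2)=0.07871+0.0005518j

1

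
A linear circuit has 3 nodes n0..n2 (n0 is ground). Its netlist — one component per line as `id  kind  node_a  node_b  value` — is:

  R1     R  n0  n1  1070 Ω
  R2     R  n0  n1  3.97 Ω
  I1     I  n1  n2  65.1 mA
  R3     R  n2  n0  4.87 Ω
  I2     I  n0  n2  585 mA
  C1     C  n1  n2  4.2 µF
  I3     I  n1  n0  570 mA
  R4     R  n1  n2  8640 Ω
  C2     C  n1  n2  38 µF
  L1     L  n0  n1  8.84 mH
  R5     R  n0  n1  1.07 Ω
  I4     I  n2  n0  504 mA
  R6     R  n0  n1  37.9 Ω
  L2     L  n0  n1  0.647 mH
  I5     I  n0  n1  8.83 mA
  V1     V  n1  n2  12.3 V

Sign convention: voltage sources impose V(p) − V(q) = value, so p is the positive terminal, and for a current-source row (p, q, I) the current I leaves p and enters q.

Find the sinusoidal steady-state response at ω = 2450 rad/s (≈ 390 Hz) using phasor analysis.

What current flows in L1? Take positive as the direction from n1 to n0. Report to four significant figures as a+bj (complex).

0.02586-0.05421j A

MNA unknowns: 2 node voltages V₁..V_2 plus 1 source current (V1)
R1: Y=0.0009346+0.000j on G[0,1]
R2: Y=0.2519+0.000j on G[0,1]
I1: z[1]−=0.0651, z[2]+=0.0651
R3: Y=0.2053+0.000j on G[2,0]
I2: z[0]−=0.585, z[2]+=0.585
C1: Y=0.000+0.01029j on G[1,2]
I3: z[1]−=0.57, z[0]+=0.57
R4: Y=0.0001157+0.000j on G[1,2]
C2: Y=0.000+0.09310j on G[1,2]
L1: Y=0.000-0.04617j on G[0,1]
R5: Y=0.9346+0.000j on G[0,1]
I4: z[2]−=0.504, z[0]+=0.504
R6: Y=0.02639+0.000j on G[0,1]
L2: Y=0.000-0.6309j on G[0,1]
I5: z[0]−=0.00883, z[1]+=0.00883
V1: row V1−V2=12.3, i_V1 at 1,2
solve → V1=1.174+0.5602j, V2=-11.13+0.5602j
aux → i_V1=-2.432-1.157j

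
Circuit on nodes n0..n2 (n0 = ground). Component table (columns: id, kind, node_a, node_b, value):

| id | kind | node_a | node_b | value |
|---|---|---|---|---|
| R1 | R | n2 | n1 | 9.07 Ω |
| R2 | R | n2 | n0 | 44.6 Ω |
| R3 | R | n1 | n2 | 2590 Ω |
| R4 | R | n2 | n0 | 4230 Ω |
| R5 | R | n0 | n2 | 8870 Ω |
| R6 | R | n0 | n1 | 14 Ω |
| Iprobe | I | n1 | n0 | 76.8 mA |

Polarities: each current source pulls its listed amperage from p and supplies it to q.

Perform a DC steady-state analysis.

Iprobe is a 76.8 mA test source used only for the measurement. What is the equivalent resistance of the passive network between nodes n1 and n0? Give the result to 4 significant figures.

MNA unknowns: 2 node voltages V₁..V_2
R1: Y=0.1103 on G[2,1]
R2: Y=0.02242 on G[2,0]
R3: Y=0.0003861 on G[1,2]
R4: Y=0.0002364 on G[2,0]
R5: Y=0.0001127 on G[0,2]
R6: Y=0.07143 on G[0,1]
Iprobe: z[1]−=0.0768, z[0]+=0.0768
solve → V1=-0.8504, V2=-0.7052

R_eq = 11.07 Ω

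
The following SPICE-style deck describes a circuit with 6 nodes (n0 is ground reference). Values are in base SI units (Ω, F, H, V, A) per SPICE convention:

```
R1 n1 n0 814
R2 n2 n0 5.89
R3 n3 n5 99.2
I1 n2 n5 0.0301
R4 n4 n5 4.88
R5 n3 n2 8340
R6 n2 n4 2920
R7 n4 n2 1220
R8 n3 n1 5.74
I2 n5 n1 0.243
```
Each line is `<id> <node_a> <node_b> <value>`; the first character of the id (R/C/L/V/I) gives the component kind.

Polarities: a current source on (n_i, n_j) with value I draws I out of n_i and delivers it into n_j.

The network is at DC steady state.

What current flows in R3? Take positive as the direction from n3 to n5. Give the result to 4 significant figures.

Element admittances at DC:
  Y(R1) = 0.001229 S between n1,n0
  Y(R2) = 0.1698 S between n2,n0
  Y(R3) = 0.01008 S between n3,n5
  I1: injects 0.0301 A into n5 (from n2)
  Y(R4) = 0.2049 S between n4,n5
  Y(R5) = 0.0001199 S between n3,n2
  Y(R6) = 0.0003425 S between n2,n4
  Y(R7) = 0.0008197 S between n4,n2
  Y(R8) = 0.1742 S between n3,n1
  I2: injects 0.243 A into n1 (from n5)
Assemble and solve the 5×5 MNA system:
  V(n1)=22.32  V(n2)=-0.1615  V(n3)=21.08  V(n4)=-0.04917  V(n5)=-0.04854

0.2130 A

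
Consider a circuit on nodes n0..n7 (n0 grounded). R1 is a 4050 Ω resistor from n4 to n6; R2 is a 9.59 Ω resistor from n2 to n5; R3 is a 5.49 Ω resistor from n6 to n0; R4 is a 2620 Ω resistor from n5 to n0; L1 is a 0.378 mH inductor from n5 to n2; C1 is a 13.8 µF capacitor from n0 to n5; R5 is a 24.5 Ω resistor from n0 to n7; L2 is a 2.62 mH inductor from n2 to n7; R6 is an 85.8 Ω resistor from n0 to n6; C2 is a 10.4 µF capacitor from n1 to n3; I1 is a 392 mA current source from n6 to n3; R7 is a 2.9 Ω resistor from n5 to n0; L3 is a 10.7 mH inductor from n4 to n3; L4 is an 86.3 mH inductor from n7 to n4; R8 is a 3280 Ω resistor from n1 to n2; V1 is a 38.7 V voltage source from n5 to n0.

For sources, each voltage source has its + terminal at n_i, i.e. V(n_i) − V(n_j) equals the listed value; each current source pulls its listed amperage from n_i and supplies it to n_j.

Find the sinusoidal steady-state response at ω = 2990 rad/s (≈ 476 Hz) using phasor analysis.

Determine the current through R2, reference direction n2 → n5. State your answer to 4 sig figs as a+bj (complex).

Apply KCL at each of the 7 non-ground nodes and solve the resulting linear system.
Node n1: branches {C2, R8} → V_1 = 49.03+100.0j
Node n2: branches {R2, L1, L2, R8} → V_2 = 38.15-1.144j
Node n3: branches {C2, I1, L3} → V_3 = 50.02+99.93j
Node n4: branches {R1, L3, L4} → V_4 = 49.03+87.50j
Node n5: branches {R2, R4, L1, C1, R7, V1} → V_5 = 38.70+0.000j
Node n6: branches {R1, R3, R6, I1} → V_6 = -1.958+0.1113j
Node n7: branches {R5, L2, L4} → V_7 = 35.51-9.551j
Source currents: i(V1)=-14.43-1.229j

-0.05746-0.1193j A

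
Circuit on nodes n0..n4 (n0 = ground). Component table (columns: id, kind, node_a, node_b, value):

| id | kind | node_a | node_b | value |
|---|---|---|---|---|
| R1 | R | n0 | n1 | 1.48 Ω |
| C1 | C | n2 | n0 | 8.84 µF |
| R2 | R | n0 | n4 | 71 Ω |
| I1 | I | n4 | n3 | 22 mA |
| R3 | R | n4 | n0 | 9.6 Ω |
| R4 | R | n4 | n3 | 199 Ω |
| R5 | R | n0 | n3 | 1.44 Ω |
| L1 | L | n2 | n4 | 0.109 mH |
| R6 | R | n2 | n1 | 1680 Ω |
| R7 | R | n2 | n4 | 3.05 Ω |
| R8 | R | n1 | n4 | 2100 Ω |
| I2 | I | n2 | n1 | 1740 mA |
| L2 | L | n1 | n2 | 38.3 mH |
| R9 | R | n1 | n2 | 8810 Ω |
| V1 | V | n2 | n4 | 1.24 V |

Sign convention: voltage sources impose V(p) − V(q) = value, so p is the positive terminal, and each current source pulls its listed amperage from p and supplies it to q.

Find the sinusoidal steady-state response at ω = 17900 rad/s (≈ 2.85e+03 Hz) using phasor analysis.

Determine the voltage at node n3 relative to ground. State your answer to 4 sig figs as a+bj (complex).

Element admittances at ω=17900 rad/s:
  Y(R1) = 0.6757+0.000j S between n0,n1
  Y(C1) = 0.000+0.1582j S between n2,n0
  Y(R2) = 0.01408+0.000j S between n0,n4
  I1: injects 0.022 A into n3 (from n4)
  Y(R3) = 0.1042+0.000j S between n4,n0
  Y(R4) = 0.005025+0.000j S between n4,n3
  Y(R5) = 0.6944+0.000j S between n0,n3
  Y(L1) = 0.000-0.5125j S between n2,n4
  Y(R6) = 0.0005952+0.000j S between n2,n1
  Y(R7) = 0.3279+0.000j S between n2,n4
  Y(R8) = 0.0004762+0.000j S between n1,n4
  I2: injects 1.74 A into n1 (from n2)
  Y(L2) = 0.000-0.001459j S between n1,n2
  Y(R9) = 0.0001135+0.000j S between n1,n2
  V1: constraint V(n2)−V(n4) = 1.24
Assemble and solve the 5×5 MNA system:
  V(n1)=2.575+0.02730j  V(n2)=-5.001+6.271j  V(n3)=-0.01338+0.04505j  V(n4)=-6.241+6.271j
  i(V1)=-1.158+1.411j

-0.01338+0.04505j V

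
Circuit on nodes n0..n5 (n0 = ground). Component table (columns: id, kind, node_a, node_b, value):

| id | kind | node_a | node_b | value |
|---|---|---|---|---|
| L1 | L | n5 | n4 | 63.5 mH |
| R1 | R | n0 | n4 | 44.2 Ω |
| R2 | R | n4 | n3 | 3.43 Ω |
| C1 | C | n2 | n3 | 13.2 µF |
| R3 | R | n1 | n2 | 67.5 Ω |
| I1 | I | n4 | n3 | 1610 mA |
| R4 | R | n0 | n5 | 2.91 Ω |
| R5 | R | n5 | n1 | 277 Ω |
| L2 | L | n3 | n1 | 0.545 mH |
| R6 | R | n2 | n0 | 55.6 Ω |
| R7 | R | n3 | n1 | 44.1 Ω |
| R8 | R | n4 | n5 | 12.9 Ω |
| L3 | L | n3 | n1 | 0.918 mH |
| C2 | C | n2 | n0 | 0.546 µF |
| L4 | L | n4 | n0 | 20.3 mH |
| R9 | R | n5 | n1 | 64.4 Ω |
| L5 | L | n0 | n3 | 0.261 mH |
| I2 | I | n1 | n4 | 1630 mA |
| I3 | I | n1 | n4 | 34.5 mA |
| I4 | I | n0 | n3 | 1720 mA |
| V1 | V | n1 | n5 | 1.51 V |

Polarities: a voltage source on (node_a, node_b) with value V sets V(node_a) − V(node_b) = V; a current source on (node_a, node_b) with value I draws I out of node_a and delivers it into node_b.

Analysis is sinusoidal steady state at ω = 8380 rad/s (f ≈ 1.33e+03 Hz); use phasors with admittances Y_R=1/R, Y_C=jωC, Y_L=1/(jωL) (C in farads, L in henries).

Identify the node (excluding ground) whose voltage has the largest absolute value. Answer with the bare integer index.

3

Element admittances at ω=8380 rad/s:
  Y(L1) = 0.000-0.001879j S between n5,n4
  Y(R1) = 0.02262+0.000j S between n0,n4
  Y(R2) = 0.2915+0.000j S between n4,n3
  Y(C1) = 0.000+0.1106j S between n2,n3
  Y(R3) = 0.01481+0.000j S between n1,n2
  I1: injects 1.61 A into n3 (from n4)
  Y(R4) = 0.3436+0.000j S between n0,n5
  Y(R5) = 0.003610+0.000j S between n5,n1
  Y(L2) = 0.000-0.2190j S between n3,n1
  Y(R6) = 0.01799+0.000j S between n2,n0
  Y(R7) = 0.02268+0.000j S between n3,n1
  Y(R8) = 0.07752+0.000j S between n4,n5
  Y(L3) = 0.000-0.1300j S between n3,n1
  Y(C2) = 0.000+0.004575j S between n2,n0
  Y(L4) = 0.000-0.005878j S between n4,n0
  Y(R9) = 0.01553+0.000j S between n5,n1
  Y(L5) = 0.000-0.4572j S between n0,n3
  I2: injects 1.63 A into n4 (from n1)
  I3: injects 0.0345 A into n4 (from n1)
  I4: injects 1.72 A into n3 (from n0)
  V1: constraint V(n1)−V(n5) = 1.51
Assemble and solve the 6×6 MNA system:
  V(n1)=0.6603+0.7503j  V(n2)=-0.2108+4.059j  V(n3)=0.8836+4.378j  V(n4)=0.5645+3.422j  V(n5)=-0.8497+0.7503j
  i(V1)=-0.4355+0.05337j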